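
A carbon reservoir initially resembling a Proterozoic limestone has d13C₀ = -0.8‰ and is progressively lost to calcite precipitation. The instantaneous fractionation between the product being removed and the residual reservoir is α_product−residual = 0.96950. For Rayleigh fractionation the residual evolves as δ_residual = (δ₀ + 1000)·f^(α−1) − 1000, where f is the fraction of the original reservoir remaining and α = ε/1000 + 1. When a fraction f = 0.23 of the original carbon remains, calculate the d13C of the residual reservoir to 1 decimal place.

45.0‰

Rayleigh residual: δ_res = (δ₀ + 1000)·f^(α−1) − 1000
α − 1 = -0.03050
f^(α−1) = 0.23^(-0.03050) = 1.045845
δ_res = (-0.8 + 1000) × 1.045845 − 1000 = 1045.008 − 1000 = 45.01‰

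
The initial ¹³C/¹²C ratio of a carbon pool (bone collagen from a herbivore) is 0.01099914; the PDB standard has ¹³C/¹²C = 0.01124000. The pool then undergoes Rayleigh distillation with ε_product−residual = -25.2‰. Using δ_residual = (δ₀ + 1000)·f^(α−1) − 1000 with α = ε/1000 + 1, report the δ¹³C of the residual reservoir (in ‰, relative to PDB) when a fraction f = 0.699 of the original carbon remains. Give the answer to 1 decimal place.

δ₀ = (0.01099914/0.01124000 − 1)×1000 = (0.978571 − 1)×1000 = -21.429‰
α − 1 = ε/1000 = -0.0252
f^(α−1) = 0.699^(-0.0252) = 1.009065
δ_res = (-21.429 + 1000) × 1.009065 − 1000 = 987.442 − 1000 = -12.56‰

-12.6‰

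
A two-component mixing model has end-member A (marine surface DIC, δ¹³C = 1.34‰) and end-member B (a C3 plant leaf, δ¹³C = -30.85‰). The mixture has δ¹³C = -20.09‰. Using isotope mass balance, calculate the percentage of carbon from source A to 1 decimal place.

33.4%

δ_mix = f_A·δ_A + (1 − f_A)·δ_B  ⇒  f_A = (δ_mix − δ_B)/(δ_A − δ_B)
f_A = (-20.09 − (-30.85)) / (1.34 − (-30.85))
f_A = 10.76 / 32.19 = 0.3343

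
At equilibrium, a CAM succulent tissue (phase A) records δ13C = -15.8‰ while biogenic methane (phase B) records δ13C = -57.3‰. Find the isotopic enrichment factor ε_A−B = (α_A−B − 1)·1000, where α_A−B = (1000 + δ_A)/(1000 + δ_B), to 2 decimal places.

44.02‰

α_A−B = (1000 + -15.8) / (1000 + -57.3) = 984.2 / 942.7 = 1.044022
ε_A−B = (1.044022 − 1) × 1000 = 44.022‰
(The approximation ε ≈ δ_A − δ_B would give 41.5‰.)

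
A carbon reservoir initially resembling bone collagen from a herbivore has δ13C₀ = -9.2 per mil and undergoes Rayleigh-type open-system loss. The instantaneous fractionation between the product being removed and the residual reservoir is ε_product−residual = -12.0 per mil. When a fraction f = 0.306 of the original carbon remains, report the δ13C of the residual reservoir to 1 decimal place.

5.0 per mil

Rayleigh residual: δ_res = (δ₀ + 1000)·f^(α−1) − 1000
α = ε/1000 + 1 = 0.98800, so α − 1 = -0.01200
f^(α−1) = 0.306^(-0.01200) = 1.014311
δ_res = (-9.2 + 1000) × 1.014311 − 1000 = 1004.980 − 1000 = 4.98 per mil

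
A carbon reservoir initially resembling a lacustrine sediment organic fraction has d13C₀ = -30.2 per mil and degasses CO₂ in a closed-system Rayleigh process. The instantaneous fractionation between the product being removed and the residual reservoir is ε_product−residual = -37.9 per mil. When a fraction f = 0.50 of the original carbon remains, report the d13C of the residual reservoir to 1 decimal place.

-4.4 per mil

Rayleigh residual: δ_res = (δ₀ + 1000)·f^(α−1) − 1000
α = ε/1000 + 1 = 0.96210, so α − 1 = -0.03790
f^(α−1) = 0.50^(-0.03790) = 1.026618
δ_res = (-30.2 + 1000) × 1.026618 − 1000 = 995.615 − 1000 = -4.39 per mil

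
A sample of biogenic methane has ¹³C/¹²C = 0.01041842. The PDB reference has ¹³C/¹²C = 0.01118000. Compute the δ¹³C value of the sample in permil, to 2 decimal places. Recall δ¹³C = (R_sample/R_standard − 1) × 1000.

-68.12 permil

δ¹³C = (R_sample / R_standard − 1) × 1000
R_sample / R_standard = 0.01041842 / 0.01118000 = 0.931880
δ¹³C = (0.931880 − 1) × 1000 = -68.120 permil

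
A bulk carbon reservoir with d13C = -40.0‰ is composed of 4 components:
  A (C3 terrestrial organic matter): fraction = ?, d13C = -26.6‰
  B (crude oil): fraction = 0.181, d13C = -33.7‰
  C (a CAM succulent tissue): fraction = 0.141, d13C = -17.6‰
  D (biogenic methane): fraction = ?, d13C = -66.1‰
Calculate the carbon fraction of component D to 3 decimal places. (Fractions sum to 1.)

Let f_D and f_A be the unknown fractions; fractions sum to 1 so f_D + f_A = 0.678.
Mass balance: Σ fᵢ·δᵢ = δ_bulk ⇒ f_D·(-66.1) + f_A·(-26.6) = -40.0 − (-8.581) = -31.419
Substitute f_A = 0.678 − f_D:
f_D·(-66.1 − -26.6) = -31.419 − 0.678×(-26.6) = -13.384
f_D = -13.384 / -39.5 = 0.3388

0.339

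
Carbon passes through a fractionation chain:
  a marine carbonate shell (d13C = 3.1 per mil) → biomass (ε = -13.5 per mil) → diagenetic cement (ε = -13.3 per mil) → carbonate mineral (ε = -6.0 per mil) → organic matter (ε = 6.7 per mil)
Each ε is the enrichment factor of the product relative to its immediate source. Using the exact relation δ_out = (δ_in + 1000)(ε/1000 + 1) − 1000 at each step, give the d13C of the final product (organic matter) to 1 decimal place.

step 1: δ = (3.10 + 1000)·(-13.5/1000 + 1) − 1000 = -10.44 per mil
step 2: δ = (-10.44 + 1000)·(-13.3/1000 + 1) − 1000 = -23.60 per mil
step 3: δ = (-23.60 + 1000)·(-6.0/1000 + 1) − 1000 = -29.46 per mil
step 4: δ = (-29.46 + 1000)·(6.7/1000 + 1) − 1000 = -22.96 per mil

-23.0 per mil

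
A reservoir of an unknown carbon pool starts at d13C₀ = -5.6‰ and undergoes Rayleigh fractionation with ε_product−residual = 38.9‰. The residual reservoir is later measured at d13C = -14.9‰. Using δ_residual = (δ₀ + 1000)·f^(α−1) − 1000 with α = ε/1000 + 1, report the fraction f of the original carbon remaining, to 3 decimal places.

0.785

α − 1 = ε/1000 = 0.0389
(δ_res + 1000)/(δ₀ + 1000) = (-14.9 + 1000)/(-5.6 + 1000) = 985.1/994.4 = 0.990648
f = 0.990648^(1/0.0389) = exp(ln(0.990648)/0.0389) = exp(-0.00940/0.0389)
f = exp(-0.2416) = 0.7854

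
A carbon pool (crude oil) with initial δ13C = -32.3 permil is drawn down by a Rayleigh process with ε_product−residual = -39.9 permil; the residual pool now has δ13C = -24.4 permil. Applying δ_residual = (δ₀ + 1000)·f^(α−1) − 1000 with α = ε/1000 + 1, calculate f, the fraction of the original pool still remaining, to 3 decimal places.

0.816

α − 1 = ε/1000 = -0.0399
(δ_res + 1000)/(δ₀ + 1000) = (-24.4 + 1000)/(-32.3 + 1000) = 975.6/967.7 = 1.008164
f = 1.008164^(1/-0.0399) = exp(ln(1.008164)/-0.0399) = exp(0.00813/-0.0399)
f = exp(-0.2038) = 0.8156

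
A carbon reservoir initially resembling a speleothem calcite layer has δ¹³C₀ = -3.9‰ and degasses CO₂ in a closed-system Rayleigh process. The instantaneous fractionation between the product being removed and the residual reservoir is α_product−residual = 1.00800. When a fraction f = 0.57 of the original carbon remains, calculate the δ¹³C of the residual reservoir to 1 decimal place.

-8.4‰

Rayleigh residual: δ_res = (δ₀ + 1000)·f^(α−1) − 1000
α − 1 = 0.00800
f^(α−1) = 0.57^(0.00800) = 0.995513
δ_res = (-3.9 + 1000) × 0.995513 − 1000 = 991.631 − 1000 = -8.37‰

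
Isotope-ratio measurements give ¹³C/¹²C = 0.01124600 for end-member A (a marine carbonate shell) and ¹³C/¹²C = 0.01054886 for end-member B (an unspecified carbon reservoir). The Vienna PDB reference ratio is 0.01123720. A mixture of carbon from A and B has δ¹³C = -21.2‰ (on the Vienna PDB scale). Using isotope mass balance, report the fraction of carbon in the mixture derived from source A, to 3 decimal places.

0.646

δ_A = (0.01124600/0.01123720 − 1)×1000 = (1.000783 − 1)×1000 = 0.783‰
δ_B = (0.01054886/0.01123720 − 1)×1000 = (0.938745 − 1)×1000 = -61.255‰
f_A = (δ_mix − δ_B)/(δ_A − δ_B) = (-21.2 − (-61.255))/(0.783 − (-61.255))
f_A = 40.055 / 62.039 = 0.6457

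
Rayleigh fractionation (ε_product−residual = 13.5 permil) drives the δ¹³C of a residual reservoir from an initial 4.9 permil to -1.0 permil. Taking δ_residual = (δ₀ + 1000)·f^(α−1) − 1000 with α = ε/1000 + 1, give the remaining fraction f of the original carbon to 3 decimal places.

α − 1 = ε/1000 = 0.0135
(δ_res + 1000)/(δ₀ + 1000) = (-1.0 + 1000)/(4.9 + 1000) = 999.0/1004.9 = 0.994129
f = 0.994129^(1/0.0135) = exp(ln(0.994129)/0.0135) = exp(-0.00589/0.0135)
f = exp(-0.4362) = 0.6465

0.646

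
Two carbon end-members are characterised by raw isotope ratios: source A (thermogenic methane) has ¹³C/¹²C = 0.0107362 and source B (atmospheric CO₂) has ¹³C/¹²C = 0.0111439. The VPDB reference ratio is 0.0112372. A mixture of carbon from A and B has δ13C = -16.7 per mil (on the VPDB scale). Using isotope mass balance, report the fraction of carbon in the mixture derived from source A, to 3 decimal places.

0.231

δ_A = (0.0107362/0.0112372 − 1)×1000 = (0.955416 − 1)×1000 = -44.584 per mil
δ_B = (0.0111439/0.0112372 − 1)×1000 = (0.991697 − 1)×1000 = -8.303 per mil
f_A = (δ_mix − δ_B)/(δ_A − δ_B) = (-16.7 − (-8.303))/(-44.584 − (-8.303))
f_A = -8.397 / -36.281 = 0.2314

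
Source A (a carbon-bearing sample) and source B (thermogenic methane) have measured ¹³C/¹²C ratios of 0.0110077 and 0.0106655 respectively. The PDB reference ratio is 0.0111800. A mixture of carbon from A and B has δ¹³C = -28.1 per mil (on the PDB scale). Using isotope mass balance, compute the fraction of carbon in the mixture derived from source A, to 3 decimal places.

δ_A = (0.0110077/0.0111800 − 1)×1000 = (0.984589 − 1)×1000 = -15.411 per mil
δ_B = (0.0106655/0.0111800 − 1)×1000 = (0.953980 − 1)×1000 = -46.020 per mil
f_A = (δ_mix − δ_B)/(δ_A − δ_B) = (-28.1 − (-46.020))/(-15.411 − (-46.020))
f_A = 17.920 / 30.608 = 0.5855

0.585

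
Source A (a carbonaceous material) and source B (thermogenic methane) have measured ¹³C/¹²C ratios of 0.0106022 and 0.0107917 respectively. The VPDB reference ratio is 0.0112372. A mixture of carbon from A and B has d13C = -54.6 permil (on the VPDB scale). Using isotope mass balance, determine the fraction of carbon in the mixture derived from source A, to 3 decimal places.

0.887

δ_A = (0.0106022/0.0112372 − 1)×1000 = (0.943491 − 1)×1000 = -56.509 permil
δ_B = (0.0107917/0.0112372 − 1)×1000 = (0.960355 − 1)×1000 = -39.645 permil
f_A = (δ_mix − δ_B)/(δ_A − δ_B) = (-54.6 − (-39.645))/(-56.509 − (-39.645))
f_A = -14.955 / -16.864 = 0.8868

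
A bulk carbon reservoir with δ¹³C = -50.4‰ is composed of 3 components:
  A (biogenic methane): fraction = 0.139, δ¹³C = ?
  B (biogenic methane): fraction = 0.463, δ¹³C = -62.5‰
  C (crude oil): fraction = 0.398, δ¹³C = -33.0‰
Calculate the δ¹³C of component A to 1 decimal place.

-59.9‰

Isotope mass balance: δ_bulk = Σ fᵢ·δᵢ.
-50.4 = 0.139×δ_A + 0.463×(-62.5) + 0.398×(-33.0)
0.139·δ_A = -50.4 − (-42.072) = -8.328
δ_A = -8.328 / 0.139 = -59.92‰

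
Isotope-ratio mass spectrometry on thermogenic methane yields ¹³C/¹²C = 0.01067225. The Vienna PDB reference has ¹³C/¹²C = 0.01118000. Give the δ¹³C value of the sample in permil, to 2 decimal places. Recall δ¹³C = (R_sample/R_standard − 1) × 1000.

δ¹³C = (R_sample / R_standard − 1) × 1000
R_sample / R_standard = 0.01067225 / 0.01118000 = 0.954584
δ¹³C = (0.954584 − 1) × 1000 = -45.416 permil

-45.42 permil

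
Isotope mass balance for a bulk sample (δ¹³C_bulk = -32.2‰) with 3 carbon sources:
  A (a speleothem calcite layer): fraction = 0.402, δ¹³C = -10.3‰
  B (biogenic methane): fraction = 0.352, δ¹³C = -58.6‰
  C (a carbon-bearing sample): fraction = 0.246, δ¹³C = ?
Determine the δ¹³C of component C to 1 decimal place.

-30.2‰

Isotope mass balance: δ_bulk = Σ fᵢ·δᵢ.
-32.2 = 0.402×(-10.3) + 0.352×(-58.6) + 0.246×δ_C
0.246·δ_C = -32.2 − (-24.768) = -7.432
δ_C = -7.432 / 0.246 = -30.21‰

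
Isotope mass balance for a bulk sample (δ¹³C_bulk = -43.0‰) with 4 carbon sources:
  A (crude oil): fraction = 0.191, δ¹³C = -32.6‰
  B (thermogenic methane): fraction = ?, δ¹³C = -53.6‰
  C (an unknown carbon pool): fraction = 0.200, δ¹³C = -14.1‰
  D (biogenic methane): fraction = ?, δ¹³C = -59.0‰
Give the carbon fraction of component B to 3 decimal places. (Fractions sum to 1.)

Let f_B and f_D be the unknown fractions; fractions sum to 1 so f_B + f_D = 0.609.
Mass balance: Σ fᵢ·δᵢ = δ_bulk ⇒ f_B·(-53.6) + f_D·(-59.0) = -43.0 − (-9.047) = -33.953
Substitute f_D = 0.609 − f_B:
f_B·(-53.6 − -59.0) = -33.953 − 0.609×(-59.0) = 1.978
f_B = 1.978 / 5.4 = 0.3662

0.366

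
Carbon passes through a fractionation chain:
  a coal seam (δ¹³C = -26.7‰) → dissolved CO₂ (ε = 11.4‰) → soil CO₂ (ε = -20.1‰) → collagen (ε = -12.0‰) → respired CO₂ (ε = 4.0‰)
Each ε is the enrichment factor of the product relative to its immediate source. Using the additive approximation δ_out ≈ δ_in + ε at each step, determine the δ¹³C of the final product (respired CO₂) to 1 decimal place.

-43.4‰

step 1: δ ≈ -26.7 + (11.4) = -15.3‰
step 2: δ ≈ -15.3 + (-20.1) = -35.4‰
step 3: δ ≈ -35.4 + (-12.0) = -47.4‰
step 4: δ ≈ -47.4 + (4.0) = -43.4‰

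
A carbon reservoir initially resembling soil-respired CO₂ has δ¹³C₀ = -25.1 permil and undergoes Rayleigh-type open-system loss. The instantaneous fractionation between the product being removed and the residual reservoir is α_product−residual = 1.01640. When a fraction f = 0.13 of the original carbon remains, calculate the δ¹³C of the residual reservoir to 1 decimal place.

Rayleigh residual: δ_res = (δ₀ + 1000)·f^(α−1) − 1000
α − 1 = 0.01640
f^(α−1) = 0.13^(0.01640) = 0.967094
δ_res = (-25.1 + 1000) × 0.967094 − 1000 = 942.820 − 1000 = -57.18 permil

-57.2 permil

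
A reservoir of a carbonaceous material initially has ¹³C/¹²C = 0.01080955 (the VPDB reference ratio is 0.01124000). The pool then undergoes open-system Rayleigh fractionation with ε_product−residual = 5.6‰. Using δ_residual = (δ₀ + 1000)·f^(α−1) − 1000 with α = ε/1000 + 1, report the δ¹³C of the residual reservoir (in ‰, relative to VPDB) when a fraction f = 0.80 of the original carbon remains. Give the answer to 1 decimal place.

δ₀ = (0.01080955/0.01124000 − 1)×1000 = (0.961704 − 1)×1000 = -38.296‰
α − 1 = ε/1000 = 0.0056
f^(α−1) = 0.80^(0.0056) = 0.998751
δ_res = (-38.296 + 1000) × 0.998751 − 1000 = 960.503 − 1000 = -39.50‰

-39.5‰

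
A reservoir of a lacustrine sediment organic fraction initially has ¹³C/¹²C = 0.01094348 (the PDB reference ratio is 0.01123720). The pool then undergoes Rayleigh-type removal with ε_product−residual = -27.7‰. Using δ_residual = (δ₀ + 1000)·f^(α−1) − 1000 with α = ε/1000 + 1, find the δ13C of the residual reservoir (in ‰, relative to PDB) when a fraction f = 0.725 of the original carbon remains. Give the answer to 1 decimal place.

δ₀ = (0.01094348/0.01123720 − 1)×1000 = (0.973862 − 1)×1000 = -26.138‰
α − 1 = ε/1000 = -0.0277
f^(α−1) = 0.725^(-0.0277) = 1.008948
δ_res = (-26.138 + 1000) × 1.008948 − 1000 = 982.576 − 1000 = -17.42‰

-17.4‰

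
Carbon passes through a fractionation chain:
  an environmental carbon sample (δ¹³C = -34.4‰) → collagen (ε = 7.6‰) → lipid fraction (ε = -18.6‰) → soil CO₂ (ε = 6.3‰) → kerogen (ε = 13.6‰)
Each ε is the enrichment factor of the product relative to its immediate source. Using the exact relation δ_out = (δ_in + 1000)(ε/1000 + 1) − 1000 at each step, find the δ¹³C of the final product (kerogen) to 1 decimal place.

step 1: δ = (-34.40 + 1000)·(7.6/1000 + 1) − 1000 = -27.06‰
step 2: δ = (-27.06 + 1000)·(-18.6/1000 + 1) − 1000 = -45.16‰
step 3: δ = (-45.16 + 1000)·(6.3/1000 + 1) − 1000 = -39.14‰
step 4: δ = (-39.14 + 1000)·(13.6/1000 + 1) − 1000 = -26.07‰

-26.1‰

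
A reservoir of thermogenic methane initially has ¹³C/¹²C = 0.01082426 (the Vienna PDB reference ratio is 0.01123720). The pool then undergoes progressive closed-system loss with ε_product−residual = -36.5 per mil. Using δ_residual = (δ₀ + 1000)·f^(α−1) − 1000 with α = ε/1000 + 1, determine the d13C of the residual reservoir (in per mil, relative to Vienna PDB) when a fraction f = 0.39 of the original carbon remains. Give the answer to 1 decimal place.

-3.1 per mil

δ₀ = (0.01082426/0.01123720 − 1)×1000 = (0.963252 − 1)×1000 = -36.748 per mil
α − 1 = ε/1000 = -0.0365
f^(α−1) = 0.39^(-0.0365) = 1.034966
δ_res = (-36.748 + 1000) × 1.034966 − 1000 = 996.934 − 1000 = -3.07 per mil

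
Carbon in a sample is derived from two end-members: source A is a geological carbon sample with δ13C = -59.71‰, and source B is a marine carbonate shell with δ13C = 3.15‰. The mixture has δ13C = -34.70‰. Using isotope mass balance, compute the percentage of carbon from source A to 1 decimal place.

60.2%

δ_mix = f_A·δ_A + (1 − f_A)·δ_B  ⇒  f_A = (δ_mix − δ_B)/(δ_A − δ_B)
f_A = (-34.70 − (3.15)) / (-59.71 − (3.15))
f_A = -37.85 / -62.86 = 0.6021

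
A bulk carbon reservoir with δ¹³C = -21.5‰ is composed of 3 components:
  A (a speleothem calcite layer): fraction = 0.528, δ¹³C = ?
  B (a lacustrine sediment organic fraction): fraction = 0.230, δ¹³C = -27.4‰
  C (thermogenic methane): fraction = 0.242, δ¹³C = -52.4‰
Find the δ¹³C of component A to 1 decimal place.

-4.8‰

Isotope mass balance: δ_bulk = Σ fᵢ·δᵢ.
-21.5 = 0.528×δ_A + 0.230×(-27.4) + 0.242×(-52.4)
0.528·δ_A = -21.5 − (-18.983) = -2.517
δ_A = -2.517 / 0.528 = -4.77‰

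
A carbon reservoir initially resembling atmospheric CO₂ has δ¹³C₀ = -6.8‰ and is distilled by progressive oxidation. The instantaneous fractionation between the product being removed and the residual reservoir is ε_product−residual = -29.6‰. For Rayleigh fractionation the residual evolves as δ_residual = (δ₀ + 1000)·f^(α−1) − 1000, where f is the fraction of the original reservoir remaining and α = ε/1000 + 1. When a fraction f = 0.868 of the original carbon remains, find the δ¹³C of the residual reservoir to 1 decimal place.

-2.6‰

Rayleigh residual: δ_res = (δ₀ + 1000)·f^(α−1) − 1000
α = ε/1000 + 1 = 0.97040, so α − 1 = -0.02960
f^(α−1) = 0.868^(-0.02960) = 1.004199
δ_res = (-6.8 + 1000) × 1.004199 − 1000 = 997.371 − 1000 = -2.63‰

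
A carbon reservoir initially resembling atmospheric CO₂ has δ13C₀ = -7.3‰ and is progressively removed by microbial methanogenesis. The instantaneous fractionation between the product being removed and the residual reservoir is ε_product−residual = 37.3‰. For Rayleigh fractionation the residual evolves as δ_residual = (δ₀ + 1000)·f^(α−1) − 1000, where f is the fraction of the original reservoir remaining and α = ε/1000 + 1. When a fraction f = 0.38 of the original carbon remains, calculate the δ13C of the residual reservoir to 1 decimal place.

Rayleigh residual: δ_res = (δ₀ + 1000)·f^(α−1) − 1000
α = ε/1000 + 1 = 1.03730, so α − 1 = 0.03730
f^(α−1) = 0.38^(0.03730) = 0.964553
δ_res = (-7.3 + 1000) × 0.964553 − 1000 = 957.511 − 1000 = -42.49‰

-42.5‰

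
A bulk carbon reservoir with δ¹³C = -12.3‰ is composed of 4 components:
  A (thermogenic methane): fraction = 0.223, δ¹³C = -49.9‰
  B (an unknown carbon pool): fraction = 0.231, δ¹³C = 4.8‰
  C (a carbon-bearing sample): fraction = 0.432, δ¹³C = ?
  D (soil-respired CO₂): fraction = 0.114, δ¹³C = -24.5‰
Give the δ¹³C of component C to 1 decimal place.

Isotope mass balance: δ_bulk = Σ fᵢ·δᵢ.
-12.3 = 0.223×(-49.9) + 0.231×(4.8) + 0.432×δ_C + 0.114×(-24.5)
0.432·δ_C = -12.3 − (-12.812) = 0.512
δ_C = 0.512 / 0.432 = 1.18‰

1.2‰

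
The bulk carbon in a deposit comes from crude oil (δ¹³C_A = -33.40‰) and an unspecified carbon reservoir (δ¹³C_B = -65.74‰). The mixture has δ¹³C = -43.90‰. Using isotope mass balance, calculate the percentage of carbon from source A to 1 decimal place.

δ_mix = f_A·δ_A + (1 − f_A)·δ_B  ⇒  f_A = (δ_mix − δ_B)/(δ_A − δ_B)
f_A = (-43.90 − (-65.74)) / (-33.40 − (-65.74))
f_A = 21.84 / 32.34 = 0.6753

67.5%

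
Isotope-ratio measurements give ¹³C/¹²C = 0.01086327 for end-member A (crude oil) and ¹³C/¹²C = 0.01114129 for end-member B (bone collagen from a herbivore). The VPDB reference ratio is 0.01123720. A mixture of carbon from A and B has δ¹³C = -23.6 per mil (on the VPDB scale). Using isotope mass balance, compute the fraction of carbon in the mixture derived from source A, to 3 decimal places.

0.609

δ_A = (0.01086327/0.01123720 − 1)×1000 = (0.966724 − 1)×1000 = -33.276 per mil
δ_B = (0.01114129/0.01123720 − 1)×1000 = (0.991465 − 1)×1000 = -8.535 per mil
f_A = (δ_mix − δ_B)/(δ_A − δ_B) = (-23.6 − (-8.535))/(-33.276 − (-8.535))
f_A = -15.065 / -24.741 = 0.6089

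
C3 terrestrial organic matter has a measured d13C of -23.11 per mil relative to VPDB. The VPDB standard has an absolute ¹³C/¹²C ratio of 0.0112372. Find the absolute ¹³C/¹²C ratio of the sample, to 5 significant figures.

R_sample = R_standard × (d13C/1000 + 1)
R_sample = 0.0112372 × (-23.11/1000 + 1) = 0.0112372 × 0.976890
R_sample = 0.0109775

0.010978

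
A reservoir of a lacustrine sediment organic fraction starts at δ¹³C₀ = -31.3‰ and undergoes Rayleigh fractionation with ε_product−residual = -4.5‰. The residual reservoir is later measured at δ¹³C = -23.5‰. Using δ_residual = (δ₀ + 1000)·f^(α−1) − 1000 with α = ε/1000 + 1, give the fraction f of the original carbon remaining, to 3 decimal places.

0.168

α − 1 = ε/1000 = -0.0045
(δ_res + 1000)/(δ₀ + 1000) = (-23.5 + 1000)/(-31.3 + 1000) = 976.5/968.7 = 1.008052
f = 1.008052^(1/-0.0045) = exp(ln(1.008052)/-0.0045) = exp(0.00802/-0.0045)
f = exp(-1.7822) = 0.1683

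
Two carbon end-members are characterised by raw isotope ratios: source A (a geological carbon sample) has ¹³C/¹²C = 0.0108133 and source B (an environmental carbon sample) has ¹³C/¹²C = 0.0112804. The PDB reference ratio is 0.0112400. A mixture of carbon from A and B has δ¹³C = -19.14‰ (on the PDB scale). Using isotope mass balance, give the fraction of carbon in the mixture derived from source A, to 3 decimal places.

δ_A = (0.0108133/0.0112400 − 1)×1000 = (0.962037 − 1)×1000 = -37.963‰
δ_B = (0.0112804/0.0112400 − 1)×1000 = (1.003594 − 1)×1000 = 3.594‰
f_A = (δ_mix − δ_B)/(δ_A − δ_B) = (-19.14 − (3.594))/(-37.963 − (3.594))
f_A = -22.734 / -41.557 = 0.5471

0.547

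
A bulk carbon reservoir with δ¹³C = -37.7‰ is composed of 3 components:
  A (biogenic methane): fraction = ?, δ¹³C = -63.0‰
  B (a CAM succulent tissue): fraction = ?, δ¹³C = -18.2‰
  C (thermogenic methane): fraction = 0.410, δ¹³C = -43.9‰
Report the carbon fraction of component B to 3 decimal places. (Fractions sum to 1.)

Let f_B and f_A be the unknown fractions; fractions sum to 1 so f_B + f_A = 0.590.
Mass balance: Σ fᵢ·δᵢ = δ_bulk ⇒ f_B·(-18.2) + f_A·(-63.0) = -37.7 − (-17.999) = -19.701
Substitute f_A = 0.590 − f_B:
f_B·(-18.2 − -63.0) = -19.701 − 0.590×(-63.0) = 17.469
f_B = 17.469 / 44.8 = 0.3899

0.390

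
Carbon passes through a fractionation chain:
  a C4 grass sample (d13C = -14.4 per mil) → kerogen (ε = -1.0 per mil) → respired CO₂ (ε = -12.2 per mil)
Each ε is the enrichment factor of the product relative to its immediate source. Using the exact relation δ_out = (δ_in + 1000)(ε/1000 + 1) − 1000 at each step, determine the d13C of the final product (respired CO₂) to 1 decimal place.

-27.4 per mil

step 1: δ = (-14.40 + 1000)·(-1.0/1000 + 1) − 1000 = -15.39 per mil
step 2: δ = (-15.39 + 1000)·(-12.2/1000 + 1) − 1000 = -27.40 per mil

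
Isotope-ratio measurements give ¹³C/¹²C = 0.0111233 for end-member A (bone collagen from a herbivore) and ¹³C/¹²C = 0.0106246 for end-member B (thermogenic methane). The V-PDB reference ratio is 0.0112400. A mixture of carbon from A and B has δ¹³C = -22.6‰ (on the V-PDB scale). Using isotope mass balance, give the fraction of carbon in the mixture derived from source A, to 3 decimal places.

0.725

δ_A = (0.0111233/0.0112400 − 1)×1000 = (0.989617 − 1)×1000 = -10.383‰
δ_B = (0.0106246/0.0112400 − 1)×1000 = (0.945249 − 1)×1000 = -54.751‰
f_A = (δ_mix − δ_B)/(δ_A − δ_B) = (-22.6 − (-54.751))/(-10.383 − (-54.751))
f_A = 32.151 / 44.368 = 0.7246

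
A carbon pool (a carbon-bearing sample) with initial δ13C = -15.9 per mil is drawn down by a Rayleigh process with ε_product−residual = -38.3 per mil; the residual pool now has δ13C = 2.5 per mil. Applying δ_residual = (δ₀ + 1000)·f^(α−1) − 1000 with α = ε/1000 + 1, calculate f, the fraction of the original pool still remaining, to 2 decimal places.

α − 1 = ε/1000 = -0.0383
(δ_res + 1000)/(δ₀ + 1000) = (2.5 + 1000)/(-15.9 + 1000) = 1002.5/984.1 = 1.018697
f = 1.018697^(1/-0.0383) = exp(ln(1.018697)/-0.0383) = exp(0.01852/-0.0383)
f = exp(-0.4837) = 0.6165

0.62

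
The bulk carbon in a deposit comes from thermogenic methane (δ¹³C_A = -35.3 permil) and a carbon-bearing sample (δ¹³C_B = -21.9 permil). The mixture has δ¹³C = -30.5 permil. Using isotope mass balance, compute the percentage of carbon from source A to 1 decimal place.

64.2%

δ_mix = f_A·δ_A + (1 − f_A)·δ_B  ⇒  f_A = (δ_mix − δ_B)/(δ_A − δ_B)
f_A = (-30.5 − (-21.9)) / (-35.3 − (-21.9))
f_A = -8.6 / -13.4 = 0.6418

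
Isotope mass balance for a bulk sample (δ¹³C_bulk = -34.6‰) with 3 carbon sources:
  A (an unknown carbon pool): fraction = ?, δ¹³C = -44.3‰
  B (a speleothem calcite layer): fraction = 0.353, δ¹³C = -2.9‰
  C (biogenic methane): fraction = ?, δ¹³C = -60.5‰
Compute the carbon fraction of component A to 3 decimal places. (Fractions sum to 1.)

Let f_A and f_C be the unknown fractions; fractions sum to 1 so f_A + f_C = 0.647.
Mass balance: Σ fᵢ·δᵢ = δ_bulk ⇒ f_A·(-44.3) + f_C·(-60.5) = -34.6 − (-1.024) = -33.576
Substitute f_C = 0.647 − f_A:
f_A·(-44.3 − -60.5) = -33.576 − 0.647×(-60.5) = 5.567
f_A = 5.567 / 16.2 = 0.3437

0.344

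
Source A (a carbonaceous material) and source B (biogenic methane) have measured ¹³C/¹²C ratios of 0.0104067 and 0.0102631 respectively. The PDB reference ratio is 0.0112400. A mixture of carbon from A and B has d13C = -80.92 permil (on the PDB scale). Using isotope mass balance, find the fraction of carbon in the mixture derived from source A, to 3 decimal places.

0.469

δ_A = (0.0104067/0.0112400 − 1)×1000 = (0.925863 − 1)×1000 = -74.137 permil
δ_B = (0.0102631/0.0112400 − 1)×1000 = (0.913087 − 1)×1000 = -86.913 permil
f_A = (δ_mix − δ_B)/(δ_A − δ_B) = (-80.92 − (-86.913))/(-74.137 − (-86.913))
f_A = 5.993 / 12.776 = 0.4691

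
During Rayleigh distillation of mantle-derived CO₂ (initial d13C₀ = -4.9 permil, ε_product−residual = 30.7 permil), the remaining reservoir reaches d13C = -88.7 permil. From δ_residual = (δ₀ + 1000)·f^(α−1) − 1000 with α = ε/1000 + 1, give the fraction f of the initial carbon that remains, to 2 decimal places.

0.06

α − 1 = ε/1000 = 0.0307
(δ_res + 1000)/(δ₀ + 1000) = (-88.7 + 1000)/(-4.9 + 1000) = 911.3/995.1 = 0.915787
f = 0.915787^(1/0.0307) = exp(ln(0.915787)/0.0307) = exp(-0.08797/0.0307)
f = exp(-2.8655) = 0.0570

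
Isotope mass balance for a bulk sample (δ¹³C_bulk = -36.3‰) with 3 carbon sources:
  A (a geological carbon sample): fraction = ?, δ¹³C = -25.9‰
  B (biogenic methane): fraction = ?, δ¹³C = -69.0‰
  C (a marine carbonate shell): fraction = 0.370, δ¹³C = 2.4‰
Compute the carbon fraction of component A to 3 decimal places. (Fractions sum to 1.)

0.146

Let f_A and f_B be the unknown fractions; fractions sum to 1 so f_A + f_B = 0.630.
Mass balance: Σ fᵢ·δᵢ = δ_bulk ⇒ f_A·(-25.9) + f_B·(-69.0) = -36.3 − (0.888) = -37.188
Substitute f_B = 0.630 − f_A:
f_A·(-25.9 − -69.0) = -37.188 − 0.630×(-69.0) = 6.282
f_A = 6.282 / 43.1 = 0.1458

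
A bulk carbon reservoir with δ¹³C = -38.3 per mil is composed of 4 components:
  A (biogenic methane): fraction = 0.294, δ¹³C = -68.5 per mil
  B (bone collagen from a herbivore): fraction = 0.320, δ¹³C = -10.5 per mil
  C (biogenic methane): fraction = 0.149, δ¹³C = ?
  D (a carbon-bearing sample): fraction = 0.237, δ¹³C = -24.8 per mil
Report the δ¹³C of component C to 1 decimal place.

-59.9 per mil

Isotope mass balance: δ_bulk = Σ fᵢ·δᵢ.
-38.3 = 0.294×(-68.5) + 0.320×(-10.5) + 0.149×δ_C + 0.237×(-24.8)
0.149·δ_C = -38.3 − (-29.377) = -8.923
δ_C = -8.923 / 0.149 = -59.89 per mil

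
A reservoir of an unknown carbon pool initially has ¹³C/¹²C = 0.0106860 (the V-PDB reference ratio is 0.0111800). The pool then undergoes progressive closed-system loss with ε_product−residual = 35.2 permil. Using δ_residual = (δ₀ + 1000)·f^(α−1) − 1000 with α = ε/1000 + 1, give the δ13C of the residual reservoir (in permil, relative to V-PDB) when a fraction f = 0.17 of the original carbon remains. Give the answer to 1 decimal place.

-102.0 permil

δ₀ = (0.0106860/0.0111800 − 1)×1000 = (0.955814 − 1)×1000 = -44.186 permil
α − 1 = ε/1000 = 0.0352
f^(α−1) = 0.17^(0.0352) = 0.939532
δ_res = (-44.186 + 1000) × 0.939532 − 1000 = 898.018 − 1000 = -101.98 permil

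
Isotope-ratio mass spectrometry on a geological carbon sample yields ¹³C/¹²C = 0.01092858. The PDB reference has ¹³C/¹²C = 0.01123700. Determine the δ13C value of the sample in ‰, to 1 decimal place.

-27.4‰

δ13C = (R_sample / R_standard − 1) × 1000
R_sample / R_standard = 0.01092858 / 0.01123700 = 0.972553
δ13C = (0.972553 − 1) × 1000 = -27.45‰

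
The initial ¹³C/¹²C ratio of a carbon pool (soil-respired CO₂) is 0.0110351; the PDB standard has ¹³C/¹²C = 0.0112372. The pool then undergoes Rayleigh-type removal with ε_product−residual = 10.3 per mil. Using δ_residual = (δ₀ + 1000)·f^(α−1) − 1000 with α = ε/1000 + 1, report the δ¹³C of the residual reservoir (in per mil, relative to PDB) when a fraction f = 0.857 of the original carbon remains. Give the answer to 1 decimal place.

δ₀ = (0.0110351/0.0112372 − 1)×1000 = (0.982015 − 1)×1000 = -17.985 per mil
α − 1 = ε/1000 = 0.0103
f^(α−1) = 0.857^(0.0103) = 0.998412
δ_res = (-17.985 + 1000) × 0.998412 − 1000 = 980.455 − 1000 = -19.54 per mil

-19.5 per mil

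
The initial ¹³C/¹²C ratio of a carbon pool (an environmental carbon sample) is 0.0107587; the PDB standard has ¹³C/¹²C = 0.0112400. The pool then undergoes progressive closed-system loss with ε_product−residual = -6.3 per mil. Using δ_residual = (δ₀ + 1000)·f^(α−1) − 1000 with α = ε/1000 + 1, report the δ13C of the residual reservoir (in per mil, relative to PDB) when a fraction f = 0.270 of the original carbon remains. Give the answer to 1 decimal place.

δ₀ = (0.0107587/0.0112400 − 1)×1000 = (0.957180 − 1)×1000 = -42.820 per mil
α − 1 = ε/1000 = -0.0063
f^(α−1) = 0.270^(-0.0063) = 1.008283
δ_res = (-42.820 + 1000) × 1.008283 − 1000 = 965.108 − 1000 = -34.89 per mil

-34.9 per mil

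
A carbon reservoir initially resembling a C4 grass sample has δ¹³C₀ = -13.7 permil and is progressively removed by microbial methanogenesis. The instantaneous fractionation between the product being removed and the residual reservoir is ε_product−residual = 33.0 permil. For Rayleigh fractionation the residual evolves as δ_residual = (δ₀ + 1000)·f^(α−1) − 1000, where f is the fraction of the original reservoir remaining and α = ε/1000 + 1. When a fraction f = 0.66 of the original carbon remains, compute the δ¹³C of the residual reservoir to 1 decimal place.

-27.1 permil

Rayleigh residual: δ_res = (δ₀ + 1000)·f^(α−1) − 1000
α = ε/1000 + 1 = 1.03300, so α − 1 = 0.03300
f^(α−1) = 0.66^(0.03300) = 0.986382
δ_res = (-13.7 + 1000) × 0.986382 − 1000 = 972.868 − 1000 = -27.13 permil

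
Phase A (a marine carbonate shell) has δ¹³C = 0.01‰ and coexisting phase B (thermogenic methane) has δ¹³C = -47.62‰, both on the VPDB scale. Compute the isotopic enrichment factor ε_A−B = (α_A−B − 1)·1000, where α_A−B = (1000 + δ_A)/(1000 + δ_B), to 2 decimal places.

50.01‰

α_A−B = (1000 + 0.01) / (1000 + -47.62) = 1000.01 / 952.38 = 1.050012
ε_A−B = (1.050012 − 1) × 1000 = 50.012‰
(The approximation ε ≈ δ_A − δ_B would give 47.63‰.)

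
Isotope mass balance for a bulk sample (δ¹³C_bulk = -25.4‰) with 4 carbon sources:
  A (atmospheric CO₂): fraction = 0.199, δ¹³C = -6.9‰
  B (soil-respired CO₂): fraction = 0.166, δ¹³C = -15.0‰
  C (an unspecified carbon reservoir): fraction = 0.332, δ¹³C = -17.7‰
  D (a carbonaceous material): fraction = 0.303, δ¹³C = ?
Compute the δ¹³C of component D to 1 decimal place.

-51.7‰

Isotope mass balance: δ_bulk = Σ fᵢ·δᵢ.
-25.4 = 0.199×(-6.9) + 0.166×(-15.0) + 0.332×(-17.7) + 0.303×δ_D
0.303·δ_D = -25.4 − (-9.740) = -15.660
δ_D = -15.660 / 0.303 = -51.68‰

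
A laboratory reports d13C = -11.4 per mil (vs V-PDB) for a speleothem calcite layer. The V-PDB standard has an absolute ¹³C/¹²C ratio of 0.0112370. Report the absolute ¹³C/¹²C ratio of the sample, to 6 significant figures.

R_sample = R_standard × (d13C/1000 + 1)
R_sample = 0.0112370 × (-11.4/1000 + 1) = 0.0112370 × 0.988600
R_sample = 0.0111089

0.0111089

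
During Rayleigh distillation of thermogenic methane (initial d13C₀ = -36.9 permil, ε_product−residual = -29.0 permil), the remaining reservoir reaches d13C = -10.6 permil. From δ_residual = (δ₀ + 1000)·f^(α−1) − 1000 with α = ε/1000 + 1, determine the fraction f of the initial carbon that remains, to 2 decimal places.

α − 1 = ε/1000 = -0.0290
(δ_res + 1000)/(δ₀ + 1000) = (-10.6 + 1000)/(-36.9 + 1000) = 989.4/963.1 = 1.027308
f = 1.027308^(1/-0.0290) = exp(ln(1.027308)/-0.0290) = exp(0.02694/-0.0290)
f = exp(-0.9290) = 0.3949

0.39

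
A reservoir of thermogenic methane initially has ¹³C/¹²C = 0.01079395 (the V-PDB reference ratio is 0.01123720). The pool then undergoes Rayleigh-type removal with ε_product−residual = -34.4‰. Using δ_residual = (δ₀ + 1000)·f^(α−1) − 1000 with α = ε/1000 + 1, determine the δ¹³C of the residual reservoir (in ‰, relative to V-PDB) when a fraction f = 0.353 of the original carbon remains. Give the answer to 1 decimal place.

-4.4‰

δ₀ = (0.01079395/0.01123720 − 1)×1000 = (0.960555 − 1)×1000 = -39.445‰
α − 1 = ε/1000 = -0.0344
f^(α−1) = 0.353^(-0.0344) = 1.036470
δ_res = (-39.445 + 1000) × 1.036470 − 1000 = 995.586 − 1000 = -4.41‰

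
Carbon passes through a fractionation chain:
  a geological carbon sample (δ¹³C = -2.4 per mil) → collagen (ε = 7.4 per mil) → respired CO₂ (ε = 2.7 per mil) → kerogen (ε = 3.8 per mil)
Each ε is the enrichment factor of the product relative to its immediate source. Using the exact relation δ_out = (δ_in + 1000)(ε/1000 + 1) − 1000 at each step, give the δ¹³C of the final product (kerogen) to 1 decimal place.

step 1: δ = (-2.40 + 1000)·(7.4/1000 + 1) − 1000 = 4.98 per mil
step 2: δ = (4.98 + 1000)·(2.7/1000 + 1) − 1000 = 7.70 per mil
step 3: δ = (7.70 + 1000)·(3.8/1000 + 1) − 1000 = 11.52 per mil

11.5 per mil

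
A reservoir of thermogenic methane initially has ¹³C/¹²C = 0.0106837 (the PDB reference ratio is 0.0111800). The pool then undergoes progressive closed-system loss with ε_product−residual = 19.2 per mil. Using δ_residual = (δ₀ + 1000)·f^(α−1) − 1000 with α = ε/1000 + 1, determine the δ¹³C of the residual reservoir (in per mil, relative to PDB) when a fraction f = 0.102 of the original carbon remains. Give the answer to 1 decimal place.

-85.4 per mil

δ₀ = (0.0106837/0.0111800 − 1)×1000 = (0.955608 − 1)×1000 = -44.392 per mil
α − 1 = ε/1000 = 0.0192
f^(α−1) = 0.102^(0.0192) = 0.957117
δ_res = (-44.392 + 1000) × 0.957117 − 1000 = 914.629 − 1000 = -85.37 per mil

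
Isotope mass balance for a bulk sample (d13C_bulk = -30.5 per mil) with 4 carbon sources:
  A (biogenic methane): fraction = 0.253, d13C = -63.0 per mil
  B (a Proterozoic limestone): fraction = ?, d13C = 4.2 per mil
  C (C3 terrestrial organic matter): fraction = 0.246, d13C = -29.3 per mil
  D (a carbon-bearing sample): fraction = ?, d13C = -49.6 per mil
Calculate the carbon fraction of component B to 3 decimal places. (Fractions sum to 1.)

0.325

Let f_B and f_D be the unknown fractions; fractions sum to 1 so f_B + f_D = 0.501.
Mass balance: Σ fᵢ·δᵢ = δ_bulk ⇒ f_B·(4.2) + f_D·(-49.6) = -30.5 − (-23.147) = -7.353
Substitute f_D = 0.501 − f_B:
f_B·(4.2 − -49.6) = -7.353 − 0.501×(-49.6) = 17.496
f_B = 17.496 / 53.8 = 0.3252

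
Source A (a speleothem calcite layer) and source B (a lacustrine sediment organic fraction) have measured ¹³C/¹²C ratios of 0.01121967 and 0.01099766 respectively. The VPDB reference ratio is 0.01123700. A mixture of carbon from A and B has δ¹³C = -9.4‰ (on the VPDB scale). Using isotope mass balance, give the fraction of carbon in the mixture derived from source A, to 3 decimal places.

0.602

δ_A = (0.01121967/0.01123700 − 1)×1000 = (0.998458 − 1)×1000 = -1.542‰
δ_B = (0.01099766/0.01123700 − 1)×1000 = (0.978701 − 1)×1000 = -21.299‰
f_A = (δ_mix − δ_B)/(δ_A − δ_B) = (-9.4 − (-21.299))/(-1.542 − (-21.299))
f_A = 11.899 / 19.757 = 0.6023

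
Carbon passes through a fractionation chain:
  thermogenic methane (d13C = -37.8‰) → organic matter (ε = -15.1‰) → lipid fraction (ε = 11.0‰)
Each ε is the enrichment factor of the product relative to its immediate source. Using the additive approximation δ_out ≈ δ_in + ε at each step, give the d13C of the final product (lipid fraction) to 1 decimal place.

-41.9‰

step 1: δ ≈ -37.8 + (-15.1) = -52.9‰
step 2: δ ≈ -52.9 + (11.0) = -41.9‰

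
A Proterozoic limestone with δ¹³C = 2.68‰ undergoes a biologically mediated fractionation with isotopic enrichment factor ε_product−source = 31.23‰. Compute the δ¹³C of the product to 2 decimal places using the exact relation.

33.99‰

To first order, δ_product ≈ δ_source + ε = 33.91‰.
Exactly, δ_product = (δ_source + 1000)·(ε/1000 + 1) − 1000.
δ_product = (2.68 + 1000) × (31.23/1000 + 1) − 1000
δ_product = 33.994‰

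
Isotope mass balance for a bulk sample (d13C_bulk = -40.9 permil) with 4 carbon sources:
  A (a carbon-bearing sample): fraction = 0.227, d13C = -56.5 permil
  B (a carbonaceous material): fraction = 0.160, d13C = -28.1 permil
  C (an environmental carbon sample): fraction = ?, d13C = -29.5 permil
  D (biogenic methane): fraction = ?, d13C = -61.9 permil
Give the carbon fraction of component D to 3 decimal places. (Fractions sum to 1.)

0.170

Let f_D and f_C be the unknown fractions; fractions sum to 1 so f_D + f_C = 0.613.
Mass balance: Σ fᵢ·δᵢ = δ_bulk ⇒ f_D·(-61.9) + f_C·(-29.5) = -40.9 − (-17.322) = -23.578
Substitute f_C = 0.613 − f_D:
f_D·(-61.9 − -29.5) = -23.578 − 0.613×(-29.5) = -5.495
f_D = -5.495 / -32.4 = 0.1696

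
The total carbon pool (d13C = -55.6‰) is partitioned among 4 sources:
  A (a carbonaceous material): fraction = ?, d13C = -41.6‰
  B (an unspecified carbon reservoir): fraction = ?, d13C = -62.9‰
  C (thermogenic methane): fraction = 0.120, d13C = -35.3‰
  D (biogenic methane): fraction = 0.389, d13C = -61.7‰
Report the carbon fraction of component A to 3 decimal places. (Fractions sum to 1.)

0.165

Let f_A and f_B be the unknown fractions; fractions sum to 1 so f_A + f_B = 0.491.
Mass balance: Σ fᵢ·δᵢ = δ_bulk ⇒ f_A·(-41.6) + f_B·(-62.9) = -55.6 − (-28.237) = -27.363
Substitute f_B = 0.491 − f_A:
f_A·(-41.6 − -62.9) = -27.363 − 0.491×(-62.9) = 3.521
f_A = 3.521 / 21.3 = 0.1653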